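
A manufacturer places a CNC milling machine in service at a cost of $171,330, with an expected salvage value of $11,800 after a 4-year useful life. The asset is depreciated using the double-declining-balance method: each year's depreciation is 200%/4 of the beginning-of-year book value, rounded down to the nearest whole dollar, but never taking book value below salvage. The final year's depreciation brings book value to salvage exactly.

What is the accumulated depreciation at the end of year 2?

Depreciable base = $171,330 − $11,800 = $159,530.
Year 1: ⌊$171,330 × 200%/4⌋ = $85,665. Book value $85,665.
Year 2: ⌊$85,665 × 200%/4⌋ = $42,832. Book value $42,833.
Accumulated through year 2 = $171,330 − $42,833 = $128,497.

$128,497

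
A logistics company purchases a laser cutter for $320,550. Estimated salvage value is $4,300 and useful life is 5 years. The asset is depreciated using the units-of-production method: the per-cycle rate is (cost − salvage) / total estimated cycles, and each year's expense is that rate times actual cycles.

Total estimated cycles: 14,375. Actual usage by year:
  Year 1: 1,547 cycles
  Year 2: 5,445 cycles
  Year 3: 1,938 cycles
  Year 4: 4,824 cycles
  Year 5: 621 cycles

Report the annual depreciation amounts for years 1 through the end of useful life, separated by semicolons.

$34,034; $119,790; $42,636; $106,128; $13,662

Depreciable base = $320,550 − $4,300 = $316,250.
Rate = $316,250 / 14,375 cycles = $22 per cycle.
Year 1: 1,547 × $22 = $34,034. Book value $286,516.
Year 2: 5,445 × $22 = $119,790. Book value $166,726.
Year 3: 1,938 × $22 = $42,636. Book value $124,090.
Year 4: 4,824 × $22 = $106,128. Book value $17,962.
Year 5: 621 × $22 = $13,662. Book value $4,300.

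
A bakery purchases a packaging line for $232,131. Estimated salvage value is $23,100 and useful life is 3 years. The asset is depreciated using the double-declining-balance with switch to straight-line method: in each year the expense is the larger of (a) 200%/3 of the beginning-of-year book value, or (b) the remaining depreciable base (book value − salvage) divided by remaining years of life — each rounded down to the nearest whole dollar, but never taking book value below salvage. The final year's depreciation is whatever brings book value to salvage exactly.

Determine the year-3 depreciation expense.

$2,693

Depreciable base = $232,131 − $23,100 = $209,031.
Year 1: DB = ⌊$232,131 × 200%/3⌋ = $154,754; SL = ⌊$209,031/3⌋ = $69,677 → take DB $154,754. Book value $77,377.
Year 2: DB = ⌊$77,377 × 200%/3⌋ = $51,584; SL = ⌊$54,277/2⌋ = $27,138 → take DB $51,584. Book value $25,793.
Year 3 (final): $25,793 − $23,100 = $2,693. Book value $23,100.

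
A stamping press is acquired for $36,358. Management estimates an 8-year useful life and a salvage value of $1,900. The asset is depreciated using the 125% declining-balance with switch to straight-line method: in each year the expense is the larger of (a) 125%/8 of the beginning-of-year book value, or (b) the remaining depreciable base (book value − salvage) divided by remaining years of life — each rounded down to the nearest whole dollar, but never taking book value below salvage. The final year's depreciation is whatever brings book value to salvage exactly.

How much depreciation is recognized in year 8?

$3,989

Depreciable base = $36,358 − $1,900 = $34,458.
Year 1: DB = ⌊$36,358 × 125%/8⌋ = $5,680; SL = ⌊$34,458/8⌋ = $4,307 → take DB $5,680. Book value $30,678.
Year 2: DB = ⌊$30,678 × 125%/8⌋ = $4,793; SL = ⌊$28,778/7⌋ = $4,111 → take DB $4,793. Book value $25,885.
Year 3: DB = ⌊$25,885 × 125%/8⌋ = $4,044; SL = ⌊$23,985/6⌋ = $3,997 → take DB $4,044. Book value $21,841.
Year 4: DB = ⌊$21,841 × 125%/8⌋ = $3,412; SL = ⌊$19,941/5⌋ = $3,988 → take SL $3,988. Book value $17,853.
Year 5: DB = ⌊$17,853 × 125%/8⌋ = $2,789; SL = ⌊$15,953/4⌋ = $3,988 → take SL $3,988. Book value $13,865.
Year 6: DB = ⌊$13,865 × 125%/8⌋ = $2,166; SL = ⌊$11,965/3⌋ = $3,988 → take SL $3,988. Book value $9,877.
Year 7: DB = ⌊$9,877 × 125%/8⌋ = $1,543; SL = ⌊$7,977/2⌋ = $3,988 → take SL $3,988. Book value $5,889.
Year 8 (final): $5,889 − $1,900 = $3,989. Book value $1,900.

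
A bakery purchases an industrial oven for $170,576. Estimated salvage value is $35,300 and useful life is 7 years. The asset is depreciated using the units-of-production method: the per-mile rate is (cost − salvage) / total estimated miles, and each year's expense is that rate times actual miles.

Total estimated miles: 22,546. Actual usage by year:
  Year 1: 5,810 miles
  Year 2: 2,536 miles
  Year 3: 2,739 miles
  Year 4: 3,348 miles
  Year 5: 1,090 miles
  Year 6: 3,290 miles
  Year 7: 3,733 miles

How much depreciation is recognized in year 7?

Depreciable base = $170,576 − $35,300 = $135,276.
Rate = $135,276 / 22,546 miles = $6 per mile.
Year 1: 5,810 × $6 = $34,860. Book value $135,716.
Year 2: 2,536 × $6 = $15,216. Book value $120,500.
Year 3: 2,739 × $6 = $16,434. Book value $104,066.
Year 4: 3,348 × $6 = $20,088. Book value $83,978.
Year 5: 1,090 × $6 = $6,540. Book value $77,438.
Year 6: 3,290 × $6 = $19,740. Book value $57,698.
Year 7: 3,733 × $6 = $22,398. Book value $35,300.

$22,398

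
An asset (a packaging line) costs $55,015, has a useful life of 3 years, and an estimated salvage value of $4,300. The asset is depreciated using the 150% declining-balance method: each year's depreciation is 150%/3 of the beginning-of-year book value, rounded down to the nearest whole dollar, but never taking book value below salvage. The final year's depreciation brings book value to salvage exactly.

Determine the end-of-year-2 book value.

Depreciable base = $55,015 − $4,300 = $50,715.
Year 1: ⌊$55,015 × 150%/3⌋ = $27,507. Book value $27,508.
Year 2: ⌊$27,508 × 150%/3⌋ = $13,754. Book value $13,754.

$13,754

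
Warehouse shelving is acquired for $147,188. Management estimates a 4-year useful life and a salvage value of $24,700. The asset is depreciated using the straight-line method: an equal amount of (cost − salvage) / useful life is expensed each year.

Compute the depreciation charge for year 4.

Depreciable base = $147,188 − $24,700 = $122,488.
Annual expense = $122,488 / 4 = $30,622.

$30,622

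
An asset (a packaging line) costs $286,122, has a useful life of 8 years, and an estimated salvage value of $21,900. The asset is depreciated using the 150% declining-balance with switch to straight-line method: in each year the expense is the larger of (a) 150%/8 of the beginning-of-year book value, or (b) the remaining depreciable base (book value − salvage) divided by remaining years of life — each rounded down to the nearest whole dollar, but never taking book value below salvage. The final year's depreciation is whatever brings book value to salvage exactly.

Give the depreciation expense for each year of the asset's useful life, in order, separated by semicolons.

$53,647; $43,589; $35,416; $28,775; $25,698; $25,699; $25,699; $25,699

Depreciable base = $286,122 − $21,900 = $264,222.
Year 1: DB = ⌊$286,122 × 150%/8⌋ = $53,647; SL = ⌊$264,222/8⌋ = $33,027 → take DB $53,647. Book value $232,475.
Year 2: DB = ⌊$232,475 × 150%/8⌋ = $43,589; SL = ⌊$210,575/7⌋ = $30,082 → take DB $43,589. Book value $188,886.
Year 3: DB = ⌊$188,886 × 150%/8⌋ = $35,416; SL = ⌊$166,986/6⌋ = $27,831 → take DB $35,416. Book value $153,470.
Year 4: DB = ⌊$153,470 × 150%/8⌋ = $28,775; SL = ⌊$131,570/5⌋ = $26,314 → take DB $28,775. Book value $124,695.
Year 5: DB = ⌊$124,695 × 150%/8⌋ = $23,380; SL = ⌊$102,795/4⌋ = $25,698 → take SL $25,698. Book value $98,997.
Year 6: DB = ⌊$98,997 × 150%/8⌋ = $18,561; SL = ⌊$77,097/3⌋ = $25,699 → take SL $25,699. Book value $73,298.
Year 7: DB = ⌊$73,298 × 150%/8⌋ = $13,743; SL = ⌊$51,398/2⌋ = $25,699 → take SL $25,699. Book value $47,599.
Year 8 (final): $47,599 − $21,900 = $25,699. Book value $21,900.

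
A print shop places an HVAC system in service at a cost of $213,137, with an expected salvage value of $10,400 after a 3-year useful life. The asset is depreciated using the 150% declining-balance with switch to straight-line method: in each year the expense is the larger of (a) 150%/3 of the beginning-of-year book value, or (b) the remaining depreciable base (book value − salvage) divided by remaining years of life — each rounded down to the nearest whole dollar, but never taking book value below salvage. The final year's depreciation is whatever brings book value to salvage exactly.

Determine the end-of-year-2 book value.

Depreciable base = $213,137 − $10,400 = $202,737.
Year 1: DB = ⌊$213,137 × 150%/3⌋ = $106,568; SL = ⌊$202,737/3⌋ = $67,579 → take DB $106,568. Book value $106,569.
Year 2: DB = ⌊$106,569 × 150%/3⌋ = $53,284; SL = ⌊$96,169/2⌋ = $48,084 → take DB $53,284. Book value $53,285.

$53,285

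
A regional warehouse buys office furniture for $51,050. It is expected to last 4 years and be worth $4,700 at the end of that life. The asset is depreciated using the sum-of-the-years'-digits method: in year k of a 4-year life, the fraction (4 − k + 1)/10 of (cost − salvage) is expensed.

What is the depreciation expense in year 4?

$4,635

Depreciable base = $51,050 − $4,700 = $46,350.
Sum of the years' digits = 4+3+2+1 = 10.
Year 1: $46,350 × 4/10 = $18,540. Book value $32,510.
Year 2: $46,350 × 3/10 = $13,905. Book value $18,605.
Year 3: $46,350 × 2/10 = $9,270. Book value $9,335.
Year 4: $46,350 × 1/10 = $4,635. Book value $4,700.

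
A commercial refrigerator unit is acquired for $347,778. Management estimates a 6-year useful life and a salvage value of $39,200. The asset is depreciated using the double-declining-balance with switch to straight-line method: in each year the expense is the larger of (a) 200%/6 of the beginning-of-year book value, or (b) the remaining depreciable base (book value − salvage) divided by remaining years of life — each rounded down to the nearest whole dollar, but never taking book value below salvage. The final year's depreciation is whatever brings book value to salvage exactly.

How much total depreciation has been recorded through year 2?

$193,210

Depreciable base = $347,778 − $39,200 = $308,578.
Year 1: DB = ⌊$347,778 × 200%/6⌋ = $115,926; SL = ⌊$308,578/6⌋ = $51,429 → take DB $115,926. Book value $231,852.
Year 2: DB = ⌊$231,852 × 200%/6⌋ = $77,284; SL = ⌊$192,652/5⌋ = $38,530 → take DB $77,284. Book value $154,568.
Accumulated through year 2 = $347,778 − $154,568 = $193,210.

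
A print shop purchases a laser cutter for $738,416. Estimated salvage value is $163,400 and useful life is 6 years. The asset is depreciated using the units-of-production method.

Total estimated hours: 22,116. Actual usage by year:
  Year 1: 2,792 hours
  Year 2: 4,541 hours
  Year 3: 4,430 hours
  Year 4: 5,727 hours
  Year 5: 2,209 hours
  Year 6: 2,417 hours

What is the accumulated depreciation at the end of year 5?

Depreciable base = $738,416 − $163,400 = $575,016.
Rate = $575,016 / 22,116 hours = $26 per hour.
Year 1: 2,792 × $26 = $72,592. Book value $665,824.
Year 2: 4,541 × $26 = $118,066. Book value $547,758.
Year 3: 4,430 × $26 = $115,180. Book value $432,578.
Year 4: 5,727 × $26 = $148,902. Book value $283,676.
Year 5: 2,209 × $26 = $57,434. Book value $226,242.
Accumulated through year 5 = $738,416 − $226,242 = $512,174.

$512,174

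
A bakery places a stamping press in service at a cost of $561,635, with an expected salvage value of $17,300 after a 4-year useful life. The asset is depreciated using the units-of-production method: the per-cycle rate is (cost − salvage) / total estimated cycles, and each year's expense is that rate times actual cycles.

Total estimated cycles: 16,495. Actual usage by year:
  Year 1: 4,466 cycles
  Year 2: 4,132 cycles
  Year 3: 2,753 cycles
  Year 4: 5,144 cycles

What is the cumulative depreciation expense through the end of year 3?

Depreciable base = $561,635 − $17,300 = $544,335.
Rate = $544,335 / 16,495 cycles = $33 per cycle.
Year 1: 4,466 × $33 = $147,378. Book value $414,257.
Year 2: 4,132 × $33 = $136,356. Book value $277,901.
Year 3: 2,753 × $33 = $90,849. Book value $187,052.
Accumulated through year 3 = $561,635 − $187,052 = $374,583.

$374,583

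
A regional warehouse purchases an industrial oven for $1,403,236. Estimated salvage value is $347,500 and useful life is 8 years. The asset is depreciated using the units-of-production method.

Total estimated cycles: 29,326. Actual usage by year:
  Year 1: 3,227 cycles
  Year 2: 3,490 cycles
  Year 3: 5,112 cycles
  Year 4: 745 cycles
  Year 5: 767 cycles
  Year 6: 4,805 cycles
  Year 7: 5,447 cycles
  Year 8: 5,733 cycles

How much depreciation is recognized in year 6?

$172,980

Depreciable base = $1,403,236 − $347,500 = $1,055,736.
Rate = $1,055,736 / 29,326 cycles = $36 per cycle.
Year 1: 3,227 × $36 = $116,172. Book value $1,287,064.
Year 2: 3,490 × $36 = $125,640. Book value $1,161,424.
Year 3: 5,112 × $36 = $184,032. Book value $977,392.
Year 4: 745 × $36 = $26,820. Book value $950,572.
Year 5: 767 × $36 = $27,612. Book value $922,960.
Year 6: 4,805 × $36 = $172,980. Book value $749,980.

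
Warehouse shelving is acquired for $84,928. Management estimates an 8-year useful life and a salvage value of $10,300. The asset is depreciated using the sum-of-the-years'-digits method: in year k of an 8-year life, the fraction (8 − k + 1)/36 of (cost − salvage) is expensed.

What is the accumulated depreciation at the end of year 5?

Depreciable base = $84,928 − $10,300 = $74,628.
Sum of the years' digits = 8+7+6+5+4+3+2+1 = 36.
Year 1: $74,628 × 8/36 = $16,584. Book value $68,344.
Year 2: $74,628 × 7/36 = $14,511. Book value $53,833.
Year 3: $74,628 × 6/36 = $12,438. Book value $41,395.
Year 4: $74,628 × 5/36 = $10,365. Book value $31,030.
Year 5: $74,628 × 4/36 = $8,292. Book value $22,738.
Accumulated through year 5 = $84,928 − $22,738 = $62,190.

$62,190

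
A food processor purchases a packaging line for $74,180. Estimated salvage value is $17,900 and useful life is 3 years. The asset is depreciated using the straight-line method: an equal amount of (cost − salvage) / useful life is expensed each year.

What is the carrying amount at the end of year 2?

Depreciable base = $74,180 − $17,900 = $56,280.
Annual expense = $56,280 / 3 = $18,760.
End of year 1: book value $55,420.
End of year 2: book value $36,660.

$36,660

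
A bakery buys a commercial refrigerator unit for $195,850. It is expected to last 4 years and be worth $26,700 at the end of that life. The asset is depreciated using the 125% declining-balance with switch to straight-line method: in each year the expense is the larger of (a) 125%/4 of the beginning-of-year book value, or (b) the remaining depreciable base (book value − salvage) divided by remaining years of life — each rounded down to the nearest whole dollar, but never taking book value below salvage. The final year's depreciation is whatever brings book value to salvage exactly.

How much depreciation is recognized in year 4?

$32,935

Depreciable base = $195,850 − $26,700 = $169,150.
Year 1: DB = ⌊$195,850 × 125%/4⌋ = $61,203; SL = ⌊$169,150/4⌋ = $42,287 → take DB $61,203. Book value $134,647.
Year 2: DB = ⌊$134,647 × 125%/4⌋ = $42,077; SL = ⌊$107,947/3⌋ = $35,982 → take DB $42,077. Book value $92,570.
Year 3: DB = ⌊$92,570 × 125%/4⌋ = $28,928; SL = ⌊$65,870/2⌋ = $32,935 → take SL $32,935. Book value $59,635.
Year 4 (final): $59,635 − $26,700 = $32,935. Book value $26,700.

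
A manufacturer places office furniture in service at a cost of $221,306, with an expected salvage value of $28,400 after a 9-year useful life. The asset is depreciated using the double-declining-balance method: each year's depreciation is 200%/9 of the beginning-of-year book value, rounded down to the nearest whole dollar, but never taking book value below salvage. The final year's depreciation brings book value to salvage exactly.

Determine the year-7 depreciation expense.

Depreciable base = $221,306 − $28,400 = $192,906.
Year 1: ⌊$221,306 × 200%/9⌋ = $49,179. Book value $172,127.
Year 2: ⌊$172,127 × 200%/9⌋ = $38,250. Book value $133,877.
Year 3: ⌊$133,877 × 200%/9⌋ = $29,750. Book value $104,127.
Year 4: ⌊$104,127 × 200%/9⌋ = $23,139. Book value $80,988.
Year 5: ⌊$80,988 × 200%/9⌋ = $17,997. Book value $62,991.
Year 6: ⌊$62,991 × 200%/9⌋ = $13,998. Book value $48,993.
Year 7: ⌊$48,993 × 200%/9⌋ = $10,887. Book value $38,106.

$10,887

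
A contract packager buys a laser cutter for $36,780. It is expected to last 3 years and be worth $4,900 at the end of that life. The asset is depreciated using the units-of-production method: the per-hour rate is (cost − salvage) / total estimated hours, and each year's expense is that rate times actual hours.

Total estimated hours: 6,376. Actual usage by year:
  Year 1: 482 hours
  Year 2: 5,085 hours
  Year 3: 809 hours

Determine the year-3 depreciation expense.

Depreciable base = $36,780 − $4,900 = $31,880.
Rate = $31,880 / 6,376 hours = $5 per hour.
Year 1: 482 × $5 = $2,410. Book value $34,370.
Year 2: 5,085 × $5 = $25,425. Book value $8,945.
Year 3: 809 × $5 = $4,045. Book value $4,900.

$4,045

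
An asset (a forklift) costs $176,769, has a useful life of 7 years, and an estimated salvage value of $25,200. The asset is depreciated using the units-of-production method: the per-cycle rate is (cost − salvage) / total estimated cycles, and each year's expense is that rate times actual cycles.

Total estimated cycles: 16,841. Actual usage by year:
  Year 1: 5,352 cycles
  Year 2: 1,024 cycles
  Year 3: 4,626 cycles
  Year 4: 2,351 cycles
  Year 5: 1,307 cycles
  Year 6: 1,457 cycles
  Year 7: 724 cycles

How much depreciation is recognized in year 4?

$21,159

Depreciable base = $176,769 − $25,200 = $151,569.
Rate = $151,569 / 16,841 cycles = $9 per cycle.
Year 1: 5,352 × $9 = $48,168. Book value $128,601.
Year 2: 1,024 × $9 = $9,216. Book value $119,385.
Year 3: 4,626 × $9 = $41,634. Book value $77,751.
Year 4: 2,351 × $9 = $21,159. Book value $56,592.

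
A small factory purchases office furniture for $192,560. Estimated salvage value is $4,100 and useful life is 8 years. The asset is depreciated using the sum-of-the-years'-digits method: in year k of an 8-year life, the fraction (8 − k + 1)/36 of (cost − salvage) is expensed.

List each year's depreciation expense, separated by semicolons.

$41,880; $36,645; $31,410; $26,175; $20,940; $15,705; $10,470; $5,235

Depreciable base = $192,560 − $4,100 = $188,460.
Sum of the years' digits = 8+7+6+5+4+3+2+1 = 36.
Year 1: $188,460 × 8/36 = $41,880. Book value $150,680.
Year 2: $188,460 × 7/36 = $36,645. Book value $114,035.
Year 3: $188,460 × 6/36 = $31,410. Book value $82,625.
Year 4: $188,460 × 5/36 = $26,175. Book value $56,450.
Year 5: $188,460 × 4/36 = $20,940. Book value $35,510.
Year 6: $188,460 × 3/36 = $15,705. Book value $19,805.
Year 7: $188,460 × 2/36 = $10,470. Book value $9,335.
Year 8: $188,460 × 1/36 = $5,235. Book value $4,100.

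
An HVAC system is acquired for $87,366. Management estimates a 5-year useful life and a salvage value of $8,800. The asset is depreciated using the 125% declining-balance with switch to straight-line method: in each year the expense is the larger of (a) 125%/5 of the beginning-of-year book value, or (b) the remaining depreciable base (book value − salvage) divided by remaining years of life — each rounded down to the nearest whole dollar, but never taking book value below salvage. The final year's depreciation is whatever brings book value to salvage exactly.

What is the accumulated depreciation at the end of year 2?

$38,222

Depreciable base = $87,366 − $8,800 = $78,566.
Year 1: DB = ⌊$87,366 × 125%/5⌋ = $21,841; SL = ⌊$78,566/5⌋ = $15,713 → take DB $21,841. Book value $65,525.
Year 2: DB = ⌊$65,525 × 125%/5⌋ = $16,381; SL = ⌊$56,725/4⌋ = $14,181 → take DB $16,381. Book value $49,144.
Accumulated through year 2 = $87,366 − $49,144 = $38,222.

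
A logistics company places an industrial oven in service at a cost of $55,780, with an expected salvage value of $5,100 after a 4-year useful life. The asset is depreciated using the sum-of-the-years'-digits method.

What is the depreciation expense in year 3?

$10,136

Depreciable base = $55,780 − $5,100 = $50,680.
Sum of the years' digits = 4+3+2+1 = 10.
Year 1: $50,680 × 4/10 = $20,272. Book value $35,508.
Year 2: $50,680 × 3/10 = $15,204. Book value $20,304.
Year 3: $50,680 × 2/10 = $10,136. Book value $10,168.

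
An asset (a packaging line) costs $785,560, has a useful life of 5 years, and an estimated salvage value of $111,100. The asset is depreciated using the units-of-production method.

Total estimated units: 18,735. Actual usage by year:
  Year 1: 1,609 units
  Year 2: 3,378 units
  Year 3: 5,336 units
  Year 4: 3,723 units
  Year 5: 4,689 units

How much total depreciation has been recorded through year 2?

$179,532

Depreciable base = $785,560 − $111,100 = $674,460.
Rate = $674,460 / 18,735 units = $36 per unit.
Year 1: 1,609 × $36 = $57,924. Book value $727,636.
Year 2: 3,378 × $36 = $121,608. Book value $606,028.
Accumulated through year 2 = $785,560 − $606,028 = $179,532.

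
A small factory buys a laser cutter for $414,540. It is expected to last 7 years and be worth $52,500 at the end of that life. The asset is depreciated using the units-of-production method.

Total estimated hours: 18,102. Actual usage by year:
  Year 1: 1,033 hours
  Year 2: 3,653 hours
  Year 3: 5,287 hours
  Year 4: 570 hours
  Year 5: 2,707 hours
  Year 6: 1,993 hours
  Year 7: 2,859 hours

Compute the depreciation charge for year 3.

Depreciable base = $414,540 − $52,500 = $362,040.
Rate = $362,040 / 18,102 hours = $20 per hour.
Year 1: 1,033 × $20 = $20,660. Book value $393,880.
Year 2: 3,653 × $20 = $73,060. Book value $320,820.
Year 3: 5,287 × $20 = $105,740. Book value $215,080.

$105,740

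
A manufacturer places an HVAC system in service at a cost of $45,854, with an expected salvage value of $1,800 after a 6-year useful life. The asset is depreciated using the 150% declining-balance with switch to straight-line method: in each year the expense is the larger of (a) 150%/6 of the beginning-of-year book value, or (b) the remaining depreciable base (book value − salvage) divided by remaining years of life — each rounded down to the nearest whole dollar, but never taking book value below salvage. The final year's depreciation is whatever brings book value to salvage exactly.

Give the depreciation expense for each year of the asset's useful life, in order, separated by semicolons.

Depreciable base = $45,854 − $1,800 = $44,054.
Year 1: DB = ⌊$45,854 × 150%/6⌋ = $11,463; SL = ⌊$44,054/6⌋ = $7,342 → take DB $11,463. Book value $34,391.
Year 2: DB = ⌊$34,391 × 150%/6⌋ = $8,597; SL = ⌊$32,591/5⌋ = $6,518 → take DB $8,597. Book value $25,794.
Year 3: DB = ⌊$25,794 × 150%/6⌋ = $6,448; SL = ⌊$23,994/4⌋ = $5,998 → take DB $6,448. Book value $19,346.
Year 4: DB = ⌊$19,346 × 150%/6⌋ = $4,836; SL = ⌊$17,546/3⌋ = $5,848 → take SL $5,848. Book value $13,498.
Year 5: DB = ⌊$13,498 × 150%/6⌋ = $3,374; SL = ⌊$11,698/2⌋ = $5,849 → take SL $5,849. Book value $7,649.
Year 6 (final): $7,649 − $1,800 = $5,849. Book value $1,800.

$11,463; $8,597; $6,448; $5,848; $5,849; $5,849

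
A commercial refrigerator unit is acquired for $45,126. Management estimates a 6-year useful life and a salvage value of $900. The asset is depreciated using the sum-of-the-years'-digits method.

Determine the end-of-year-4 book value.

$7,218

Depreciable base = $45,126 − $900 = $44,226.
Sum of the years' digits = 6+5+4+3+2+1 = 21.
Year 1: $44,226 × 6/21 = $12,636. Book value $32,490.
Year 2: $44,226 × 5/21 = $10,530. Book value $21,960.
Year 3: $44,226 × 4/21 = $8,424. Book value $13,536.
Year 4: $44,226 × 3/21 = $6,318. Book value $7,218.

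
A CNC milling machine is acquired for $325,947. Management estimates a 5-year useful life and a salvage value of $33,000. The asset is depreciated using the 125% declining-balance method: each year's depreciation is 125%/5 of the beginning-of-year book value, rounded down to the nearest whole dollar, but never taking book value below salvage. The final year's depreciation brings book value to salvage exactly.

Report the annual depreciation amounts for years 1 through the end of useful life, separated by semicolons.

$81,486; $61,115; $45,836; $34,377; $70,133

Depreciable base = $325,947 − $33,000 = $292,947.
Year 1: ⌊$325,947 × 125%/5⌋ = $81,486. Book value $244,461.
Year 2: ⌊$244,461 × 125%/5⌋ = $61,115. Book value $183,346.
Year 3: ⌊$183,346 × 125%/5⌋ = $45,836. Book value $137,510.
Year 4: ⌊$137,510 × 125%/5⌋ = $34,377. Book value $103,133.
Year 5 (final): $103,133 − $33,000 = $70,133. Book value $33,000.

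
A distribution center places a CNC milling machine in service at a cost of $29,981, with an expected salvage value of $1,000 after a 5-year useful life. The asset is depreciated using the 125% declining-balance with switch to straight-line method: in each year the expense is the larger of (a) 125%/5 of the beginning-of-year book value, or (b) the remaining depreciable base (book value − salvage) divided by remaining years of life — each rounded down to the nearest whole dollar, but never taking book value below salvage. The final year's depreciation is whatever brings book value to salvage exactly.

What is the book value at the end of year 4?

$6,289

Depreciable base = $29,981 − $1,000 = $28,981.
Year 1: DB = ⌊$29,981 × 125%/5⌋ = $7,495; SL = ⌊$28,981/5⌋ = $5,796 → take DB $7,495. Book value $22,486.
Year 2: DB = ⌊$22,486 × 125%/5⌋ = $5,621; SL = ⌊$21,486/4⌋ = $5,371 → take DB $5,621. Book value $16,865.
Year 3: DB = ⌊$16,865 × 125%/5⌋ = $4,216; SL = ⌊$15,865/3⌋ = $5,288 → take SL $5,288. Book value $11,577.
Year 4: DB = ⌊$11,577 × 125%/5⌋ = $2,894; SL = ⌊$10,577/2⌋ = $5,288 → take SL $5,288. Book value $6,289.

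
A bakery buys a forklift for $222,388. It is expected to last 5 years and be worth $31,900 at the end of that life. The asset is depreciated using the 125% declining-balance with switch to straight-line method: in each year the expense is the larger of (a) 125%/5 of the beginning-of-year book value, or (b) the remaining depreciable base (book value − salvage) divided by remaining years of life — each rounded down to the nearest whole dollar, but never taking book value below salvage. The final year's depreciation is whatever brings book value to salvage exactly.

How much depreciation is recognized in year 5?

Depreciable base = $222,388 − $31,900 = $190,488.
Year 1: DB = ⌊$222,388 × 125%/5⌋ = $55,597; SL = ⌊$190,488/5⌋ = $38,097 → take DB $55,597. Book value $166,791.
Year 2: DB = ⌊$166,791 × 125%/5⌋ = $41,697; SL = ⌊$134,891/4⌋ = $33,722 → take DB $41,697. Book value $125,094.
Year 3: DB = ⌊$125,094 × 125%/5⌋ = $31,273; SL = ⌊$93,194/3⌋ = $31,064 → take DB $31,273. Book value $93,821.
Year 4: DB = ⌊$93,821 × 125%/5⌋ = $23,455; SL = ⌊$61,921/2⌋ = $30,960 → take SL $30,960. Book value $62,861.
Year 5 (final): $62,861 − $31,900 = $30,961. Book value $31,900.

$30,961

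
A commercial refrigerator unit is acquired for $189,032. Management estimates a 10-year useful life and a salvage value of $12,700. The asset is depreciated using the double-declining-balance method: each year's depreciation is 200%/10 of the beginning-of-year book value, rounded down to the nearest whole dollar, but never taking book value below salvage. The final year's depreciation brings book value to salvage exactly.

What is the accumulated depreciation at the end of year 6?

Depreciable base = $189,032 − $12,700 = $176,332.
Year 1: ⌊$189,032 × 200%/10⌋ = $37,806. Book value $151,226.
Year 2: ⌊$151,226 × 200%/10⌋ = $30,245. Book value $120,981.
Year 3: ⌊$120,981 × 200%/10⌋ = $24,196. Book value $96,785.
Year 4: ⌊$96,785 × 200%/10⌋ = $19,357. Book value $77,428.
Year 5: ⌊$77,428 × 200%/10⌋ = $15,485. Book value $61,943.
Year 6: ⌊$61,943 × 200%/10⌋ = $12,388. Book value $49,555.
Accumulated through year 6 = $189,032 − $49,555 = $139,477.

$139,477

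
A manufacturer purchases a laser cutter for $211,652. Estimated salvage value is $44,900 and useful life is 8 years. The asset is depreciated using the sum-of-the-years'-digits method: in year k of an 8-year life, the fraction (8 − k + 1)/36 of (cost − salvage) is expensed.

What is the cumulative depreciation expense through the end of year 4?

$120,432

Depreciable base = $211,652 − $44,900 = $166,752.
Sum of the years' digits = 8+7+6+5+4+3+2+1 = 36.
Year 1: $166,752 × 8/36 = $37,056. Book value $174,596.
Year 2: $166,752 × 7/36 = $32,424. Book value $142,172.
Year 3: $166,752 × 6/36 = $27,792. Book value $114,380.
Year 4: $166,752 × 5/36 = $23,160. Book value $91,220.
Accumulated through year 4 = $211,652 − $91,220 = $120,432.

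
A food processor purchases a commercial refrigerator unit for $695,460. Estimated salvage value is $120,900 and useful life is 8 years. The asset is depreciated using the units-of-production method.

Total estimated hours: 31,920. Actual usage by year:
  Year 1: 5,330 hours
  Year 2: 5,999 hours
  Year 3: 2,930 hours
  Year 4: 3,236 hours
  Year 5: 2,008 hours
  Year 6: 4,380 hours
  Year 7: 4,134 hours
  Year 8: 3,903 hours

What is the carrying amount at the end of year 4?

Depreciable base = $695,460 − $120,900 = $574,560.
Rate = $574,560 / 31,920 hours = $18 per hour.
Year 1: 5,330 × $18 = $95,940. Book value $599,520.
Year 2: 5,999 × $18 = $107,982. Book value $491,538.
Year 3: 2,930 × $18 = $52,740. Book value $438,798.
Year 4: 3,236 × $18 = $58,248. Book value $380,550.

$380,550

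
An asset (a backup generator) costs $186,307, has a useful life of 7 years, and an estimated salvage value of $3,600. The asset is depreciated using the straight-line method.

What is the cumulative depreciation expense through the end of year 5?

$130,505

Depreciable base = $186,307 − $3,600 = $182,707.
Annual expense = $182,707 / 7 = $26,101.
End of year 1: book value $160,206.
End of year 2: book value $134,105.
End of year 3: book value $108,004.
End of year 4: book value $81,903.
End of year 5: book value $55,802.
Accumulated through year 5 = $186,307 − $55,802 = $130,505.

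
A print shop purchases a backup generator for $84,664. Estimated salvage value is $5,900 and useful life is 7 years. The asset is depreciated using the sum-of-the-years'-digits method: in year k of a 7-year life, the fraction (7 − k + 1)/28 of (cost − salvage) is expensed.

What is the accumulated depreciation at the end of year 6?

$75,951

Depreciable base = $84,664 − $5,900 = $78,764.
Sum of the years' digits = 7+6+5+4+3+2+1 = 28.
Year 1: $78,764 × 7/28 = $19,691. Book value $64,973.
Year 2: $78,764 × 6/28 = $16,878. Book value $48,095.
Year 3: $78,764 × 5/28 = $14,065. Book value $34,030.
Year 4: $78,764 × 4/28 = $11,252. Book value $22,778.
Year 5: $78,764 × 3/28 = $8,439. Book value $14,339.
Year 6: $78,764 × 2/28 = $5,626. Book value $8,713.
Accumulated through year 6 = $84,664 − $8,713 = $75,951.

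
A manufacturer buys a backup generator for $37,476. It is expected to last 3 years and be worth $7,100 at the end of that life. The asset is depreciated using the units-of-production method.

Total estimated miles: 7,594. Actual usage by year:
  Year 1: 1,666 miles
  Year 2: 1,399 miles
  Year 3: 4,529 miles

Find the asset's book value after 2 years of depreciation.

$25,216

Depreciable base = $37,476 − $7,100 = $30,376.
Rate = $30,376 / 7,594 miles = $4 per mile.
Year 1: 1,666 × $4 = $6,664. Book value $30,812.
Year 2: 1,399 × $4 = $5,596. Book value $25,216.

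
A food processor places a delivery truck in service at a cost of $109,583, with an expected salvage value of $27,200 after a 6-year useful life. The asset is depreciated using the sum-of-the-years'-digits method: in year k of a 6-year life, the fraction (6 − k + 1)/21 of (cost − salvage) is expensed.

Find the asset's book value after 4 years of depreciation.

$38,969

Depreciable base = $109,583 − $27,200 = $82,383.
Sum of the years' digits = 6+5+4+3+2+1 = 21.
Year 1: $82,383 × 6/21 = $23,538. Book value $86,045.
Year 2: $82,383 × 5/21 = $19,615. Book value $66,430.
Year 3: $82,383 × 4/21 = $15,692. Book value $50,738.
Year 4: $82,383 × 3/21 = $11,769. Book value $38,969.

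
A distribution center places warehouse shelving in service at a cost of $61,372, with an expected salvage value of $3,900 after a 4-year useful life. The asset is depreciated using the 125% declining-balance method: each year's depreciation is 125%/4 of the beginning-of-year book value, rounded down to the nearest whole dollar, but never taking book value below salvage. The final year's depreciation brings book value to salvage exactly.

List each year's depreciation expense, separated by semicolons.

$19,178; $13,185; $9,065; $16,044

Depreciable base = $61,372 − $3,900 = $57,472.
Year 1: ⌊$61,372 × 125%/4⌋ = $19,178. Book value $42,194.
Year 2: ⌊$42,194 × 125%/4⌋ = $13,185. Book value $29,009.
Year 3: ⌊$29,009 × 125%/4⌋ = $9,065. Book value $19,944.
Year 4 (final): $19,944 − $3,900 = $16,044. Book value $3,900.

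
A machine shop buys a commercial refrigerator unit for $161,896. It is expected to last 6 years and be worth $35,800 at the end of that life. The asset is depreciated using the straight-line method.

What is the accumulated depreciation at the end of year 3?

Depreciable base = $161,896 − $35,800 = $126,096.
Annual expense = $126,096 / 6 = $21,016.
End of year 1: book value $140,880.
End of year 2: book value $119,864.
End of year 3: book value $98,848.
Accumulated through year 3 = $161,896 − $98,848 = $63,048.

$63,048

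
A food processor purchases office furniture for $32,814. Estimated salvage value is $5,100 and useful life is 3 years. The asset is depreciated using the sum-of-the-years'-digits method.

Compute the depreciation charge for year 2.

Depreciable base = $32,814 − $5,100 = $27,714.
Sum of the years' digits = 3+2+1 = 6.
Year 1: $27,714 × 3/6 = $13,857. Book value $18,957.
Year 2: $27,714 × 2/6 = $9,238. Book value $9,719.

$9,238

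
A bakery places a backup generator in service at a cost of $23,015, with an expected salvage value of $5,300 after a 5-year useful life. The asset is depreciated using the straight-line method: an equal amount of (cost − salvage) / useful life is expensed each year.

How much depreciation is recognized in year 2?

Depreciable base = $23,015 − $5,300 = $17,715.
Annual expense = $17,715 / 5 = $3,543.

$3,543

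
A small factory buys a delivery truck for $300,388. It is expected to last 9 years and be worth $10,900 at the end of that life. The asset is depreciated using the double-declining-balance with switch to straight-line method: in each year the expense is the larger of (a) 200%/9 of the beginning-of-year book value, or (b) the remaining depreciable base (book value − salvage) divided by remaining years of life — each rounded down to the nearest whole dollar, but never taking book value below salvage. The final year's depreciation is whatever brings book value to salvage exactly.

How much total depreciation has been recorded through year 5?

Depreciable base = $300,388 − $10,900 = $289,488.
Year 1: DB = ⌊$300,388 × 200%/9⌋ = $66,752; SL = ⌊$289,488/9⌋ = $32,165 → take DB $66,752. Book value $233,636.
Year 2: DB = ⌊$233,636 × 200%/9⌋ = $51,919; SL = ⌊$222,736/8⌋ = $27,842 → take DB $51,919. Book value $181,717.
Year 3: DB = ⌊$181,717 × 200%/9⌋ = $40,381; SL = ⌊$170,817/7⌋ = $24,402 → take DB $40,381. Book value $141,336.
Year 4: DB = ⌊$141,336 × 200%/9⌋ = $31,408; SL = ⌊$130,436/6⌋ = $21,739 → take DB $31,408. Book value $109,928.
Year 5: DB = ⌊$109,928 × 200%/9⌋ = $24,428; SL = ⌊$99,028/5⌋ = $19,805 → take DB $24,428. Book value $85,500.
Accumulated through year 5 = $300,388 − $85,500 = $214,888.

$214,888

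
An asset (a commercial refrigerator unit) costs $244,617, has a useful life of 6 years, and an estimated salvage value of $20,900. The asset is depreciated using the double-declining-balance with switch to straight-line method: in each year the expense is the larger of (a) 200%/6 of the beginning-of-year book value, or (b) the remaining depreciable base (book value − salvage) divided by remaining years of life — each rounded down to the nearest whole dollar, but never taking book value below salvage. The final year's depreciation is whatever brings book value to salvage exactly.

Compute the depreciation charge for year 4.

$24,160

Depreciable base = $244,617 − $20,900 = $223,717.
Year 1: DB = ⌊$244,617 × 200%/6⌋ = $81,539; SL = ⌊$223,717/6⌋ = $37,286 → take DB $81,539. Book value $163,078.
Year 2: DB = ⌊$163,078 × 200%/6⌋ = $54,359; SL = ⌊$142,178/5⌋ = $28,435 → take DB $54,359. Book value $108,719.
Year 3: DB = ⌊$108,719 × 200%/6⌋ = $36,239; SL = ⌊$87,819/4⌋ = $21,954 → take DB $36,239. Book value $72,480.
Year 4: DB = ⌊$72,480 × 200%/6⌋ = $24,160; SL = ⌊$51,580/3⌋ = $17,193 → take DB $24,160. Book value $48,320.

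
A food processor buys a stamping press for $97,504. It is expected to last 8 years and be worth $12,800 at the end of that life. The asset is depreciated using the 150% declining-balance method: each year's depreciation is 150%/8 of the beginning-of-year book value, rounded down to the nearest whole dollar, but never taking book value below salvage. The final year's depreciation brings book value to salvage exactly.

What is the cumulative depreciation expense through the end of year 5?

Depreciable base = $97,504 − $12,800 = $84,704.
Year 1: ⌊$97,504 × 150%/8⌋ = $18,282. Book value $79,222.
Year 2: ⌊$79,222 × 150%/8⌋ = $14,854. Book value $64,368.
Year 3: ⌊$64,368 × 150%/8⌋ = $12,069. Book value $52,299.
Year 4: ⌊$52,299 × 150%/8⌋ = $9,806. Book value $42,493.
Year 5: ⌊$42,493 × 150%/8⌋ = $7,967. Book value $34,526.
Accumulated through year 5 = $97,504 − $34,526 = $62,978.

$62,978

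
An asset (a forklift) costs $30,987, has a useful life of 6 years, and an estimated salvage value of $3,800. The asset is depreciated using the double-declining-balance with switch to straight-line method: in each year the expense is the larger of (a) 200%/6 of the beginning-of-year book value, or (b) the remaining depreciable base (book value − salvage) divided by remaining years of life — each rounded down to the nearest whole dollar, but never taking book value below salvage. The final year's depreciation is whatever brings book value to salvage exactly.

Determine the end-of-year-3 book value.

$9,182

Depreciable base = $30,987 − $3,800 = $27,187.
Year 1: DB = ⌊$30,987 × 200%/6⌋ = $10,329; SL = ⌊$27,187/6⌋ = $4,531 → take DB $10,329. Book value $20,658.
Year 2: DB = ⌊$20,658 × 200%/6⌋ = $6,886; SL = ⌊$16,858/5⌋ = $3,371 → take DB $6,886. Book value $13,772.
Year 3: DB = ⌊$13,772 × 200%/6⌋ = $4,590; SL = ⌊$9,972/4⌋ = $2,493 → take DB $4,590. Book value $9,182.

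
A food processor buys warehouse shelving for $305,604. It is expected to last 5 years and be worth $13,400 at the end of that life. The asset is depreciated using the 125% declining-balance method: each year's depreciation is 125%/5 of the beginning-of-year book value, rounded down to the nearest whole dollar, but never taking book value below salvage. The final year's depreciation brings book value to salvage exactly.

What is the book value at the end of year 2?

$171,903

Depreciable base = $305,604 − $13,400 = $292,204.
Year 1: ⌊$305,604 × 125%/5⌋ = $76,401. Book value $229,203.
Year 2: ⌊$229,203 × 125%/5⌋ = $57,300. Book value $171,903.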